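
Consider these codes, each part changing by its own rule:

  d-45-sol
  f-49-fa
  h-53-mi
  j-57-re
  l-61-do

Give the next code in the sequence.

For the letter, letters move forward 2 places in the alphabet: d, f, h, j, l → n.
Second component — +4 each step: 45, 49, 53, 57, 61 → 65.
Note: runs backward through the solfège scale do→ti; sol, fa, mi, re, do → ti.
Putting it together: n-65-ti.

n-65-ti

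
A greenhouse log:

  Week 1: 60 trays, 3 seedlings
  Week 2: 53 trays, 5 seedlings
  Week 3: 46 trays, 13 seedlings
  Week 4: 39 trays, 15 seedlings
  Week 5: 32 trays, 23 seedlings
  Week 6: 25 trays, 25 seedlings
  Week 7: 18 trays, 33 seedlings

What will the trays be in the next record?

Trays: −7 each step, so 60, 53, 46, 39, 32, 25, 18 → 11.

11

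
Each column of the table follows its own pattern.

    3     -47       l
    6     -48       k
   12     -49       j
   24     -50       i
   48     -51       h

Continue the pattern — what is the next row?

96  -52  g

First component goes 3, 6, 12, 24, 48 → 96 (×2 each step).
Second component: −1 each step; -47, -48, -49, -50, -51 → -52.
For the letter, letters move back 1 place in the alphabet: l, k, j, i, h → g.
So the next row is 96  -52  g.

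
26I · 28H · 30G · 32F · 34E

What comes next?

First component: +2 each step; 26, 28, 30, 32, 34 → 36.
Letter: I, H, G, F, E → D (letters move back 1 place in the alphabet).
So the next code is 36D.

36D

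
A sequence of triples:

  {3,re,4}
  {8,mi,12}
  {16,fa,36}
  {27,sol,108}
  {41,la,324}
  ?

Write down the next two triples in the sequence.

First coordinate: differences are 5, 8, 11, … (increasing by 3 each time); 3, 8, 16, 27, 41 → 58 → 78.
Note: re, mi, fa, sol, la → ti → do (runs through the solfège scale do→ti).
Third coordinate: 4, 12, 36, 108, 324 → 972 → 2916 (×3 each step).
Putting the parts together: {58,ti,972} and then {78,do,2916}.

{58,ti,972}, {78,do,2916}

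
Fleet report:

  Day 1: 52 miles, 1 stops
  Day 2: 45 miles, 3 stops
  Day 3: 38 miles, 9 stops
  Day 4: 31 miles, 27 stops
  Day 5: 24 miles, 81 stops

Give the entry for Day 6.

Miles: 52, 45, 38, 31, 24 → 17 (−7 each step).
Stops goes 1, 3, 9, 27, 81 → 243 (×3 each step).
Combining the parts gives 17 miles, 243 stops.

17 miles, 243 stops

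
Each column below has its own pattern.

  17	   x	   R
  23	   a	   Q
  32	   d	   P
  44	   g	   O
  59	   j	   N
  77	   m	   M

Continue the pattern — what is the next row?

First component: differences are 6, 9, 12, … (increasing by 3 each time), so 17, 23, 32, 44, 59, 77 → 98.
First letter: x, a, d, g, j, m → p (letters move forward 3 places in the alphabet, wrapping Z→A).
Second letter goes R, Q, P, O, N, M → L (letters move back 1 place in the alphabet).
Combining the parts gives 98  p  L.

98  p  L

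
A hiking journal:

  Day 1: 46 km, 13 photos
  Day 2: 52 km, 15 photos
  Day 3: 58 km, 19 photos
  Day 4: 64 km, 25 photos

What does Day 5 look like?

For the km, +6 each step: 46, 52, 58, 64 → 70.
For the photos, differences are 2, 4, 6, … (increasing by 2 each time): 13, 15, 19, 25 → 33.
Putting it together: 70 km, 33 photos.

70 km, 33 photos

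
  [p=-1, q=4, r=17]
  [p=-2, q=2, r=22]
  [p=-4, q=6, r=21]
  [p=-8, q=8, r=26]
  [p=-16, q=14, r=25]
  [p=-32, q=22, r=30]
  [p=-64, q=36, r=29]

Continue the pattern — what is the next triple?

P goes -1, -2, -4, -8, -16, -32, -64 → -128 (×2 each step).
Q: each term is the sum of the two before it; 4, 2, 6, 8, 14, 22, 36 → 58.
For the r, alternating steps +5, −1, +5, −1, …: 17, 22, 21, 26, 25, 30, 29 → 34.
So the next triple is [p=-128, q=58, r=34].

[p=-128, q=58, r=34]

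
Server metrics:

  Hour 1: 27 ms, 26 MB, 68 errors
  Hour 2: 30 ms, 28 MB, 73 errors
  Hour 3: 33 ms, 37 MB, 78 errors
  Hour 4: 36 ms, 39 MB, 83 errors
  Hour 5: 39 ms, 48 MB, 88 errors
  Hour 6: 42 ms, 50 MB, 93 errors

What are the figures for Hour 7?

45 ms, 59 MB, 98 errors

Ms goes 27, 30, 33, 36, 39, 42 → 45 (+3 each step).
MB: alternating steps +2, +9, +2, +9, …; 26, 28, 37, 39, 48, 50 → 59.
Errors — +5 each step: 68, 73, 78, 83, 88, 93 → 98.
So the next row is 45 ms, 59 MB, 98 errors.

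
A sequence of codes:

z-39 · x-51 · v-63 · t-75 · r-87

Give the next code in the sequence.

Letter — letters move back 2 places in the alphabet: z, x, v, t, r → p.
For the second component, +12 each step: 39, 51, 63, 75, 87 → 99.
Combining the parts gives p-99.

p-99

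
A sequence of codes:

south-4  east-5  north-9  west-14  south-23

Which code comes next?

east-37

Direction: south, east, north, west, south → east (repeats south → east → north → west).
Second component: each term is the sum of the two before it, so 4, 5, 9, 14, 23 → 37.
Putting it together: east-37.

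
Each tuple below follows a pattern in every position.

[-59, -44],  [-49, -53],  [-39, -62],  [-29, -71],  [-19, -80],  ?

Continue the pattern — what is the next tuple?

For the first entry, +10 each step: -59, -49, -39, -29, -19 → -9.
Second entry: −9 each step; -44, -53, -62, -71, -80 → -89.
So the next tuple is [-9, -89].

[-9, -89]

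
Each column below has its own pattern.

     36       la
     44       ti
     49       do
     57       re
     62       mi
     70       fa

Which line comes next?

First component: 36, 44, 49, 57, 62, 70 → 75 (alternating steps +8, +5, +8, +5, …).
For the note, runs through the solfège scale do→ti: la, ti, do, re, mi, fa → sol.
So the next line is 75  sol.

75  sol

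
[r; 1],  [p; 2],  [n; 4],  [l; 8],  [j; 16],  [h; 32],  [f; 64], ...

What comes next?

Letter — letters move back 2 places in the alphabet: r, p, n, l, j, h, f → d.
Second slot: ×2 each step; 1, 2, 4, 8, 16, 32, 64 → 128.
Combining the parts gives [d; 128].

[d; 128]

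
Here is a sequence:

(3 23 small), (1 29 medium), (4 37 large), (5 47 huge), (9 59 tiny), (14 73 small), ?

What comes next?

First component goes 3, 1, 4, 5, 9, 14 → 23 (each term is the sum of the two before it).
Second component: differences are 6, 8, 10, … (increasing by 2 each time); 23, 29, 37, 47, 59, 73 → 89.
Size — repeats small → medium → large → huge → tiny: small, medium, large, huge, tiny, small → medium.
So the next element is (23 89 medium).

(23 89 medium)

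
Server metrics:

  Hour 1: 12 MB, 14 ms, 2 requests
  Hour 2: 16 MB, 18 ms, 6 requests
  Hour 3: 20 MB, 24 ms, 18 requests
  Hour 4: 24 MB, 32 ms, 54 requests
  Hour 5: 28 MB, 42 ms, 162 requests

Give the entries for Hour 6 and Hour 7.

32 MB, 54 ms, 486 requests; 36 MB, 68 ms, 1458 requests

MB — +4 each step: 12, 16, 20, 24, 28 → 32 → 36.
Ms — differences are 4, 6, 8, … (increasing by 2 each time): 14, 18, 24, 32, 42 → 54 → 68.
Requests goes 2, 6, 18, 54, 162 → 486 → 1458 (×3 each step).
Putting the parts together: 32 MB, 54 ms, 486 requests and then 36 MB, 68 ms, 1458 requests.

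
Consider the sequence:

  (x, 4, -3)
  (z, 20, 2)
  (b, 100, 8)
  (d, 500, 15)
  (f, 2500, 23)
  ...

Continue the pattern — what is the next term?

(h, 12500, 32)

Letter: letters move forward 2 places in the alphabet, wrapping Z→A; x, z, b, d, f → h.
Second coordinate: ×5 each step; 4, 20, 100, 500, 2500 → 12500.
Third coordinate — differences are 5, 6, 7, … (increasing by 1 each time): -3, 2, 8, 15, 23 → 32.
Combining the parts gives (h, 12500, 32).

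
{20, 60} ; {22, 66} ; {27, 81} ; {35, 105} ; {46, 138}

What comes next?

{60, 180}

For the first value, differences are 2, 5, 8, … (increasing by 3 each time): 20, 22, 27, 35, 46 → 60.
Second value — always 3 × the first value: 60, 66, 81, 105, 138 → 180.
Combining the parts gives {60, 180}.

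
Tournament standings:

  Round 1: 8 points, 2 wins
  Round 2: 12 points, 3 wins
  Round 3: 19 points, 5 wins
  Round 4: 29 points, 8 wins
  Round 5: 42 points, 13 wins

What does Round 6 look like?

Points goes 8, 12, 19, 29, 42 → 58 (differences are 4, 7, 10, … (increasing by 3 each time)).
Wins: each term is the sum of the two before it, so 2, 3, 5, 8, 13 → 21.
Combining the parts gives 58 points, 21 wins.

58 points, 21 wins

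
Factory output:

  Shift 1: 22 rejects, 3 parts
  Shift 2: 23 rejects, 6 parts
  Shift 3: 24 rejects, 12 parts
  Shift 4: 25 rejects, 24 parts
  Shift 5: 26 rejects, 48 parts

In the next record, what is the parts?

96

For the parts, ×2 each step: 3, 6, 12, 24, 48 → 96.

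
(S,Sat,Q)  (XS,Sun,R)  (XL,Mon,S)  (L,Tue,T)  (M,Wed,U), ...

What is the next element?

(S,Thu,V)

Size: S, XS, XL, L, M → S (runs backward through clothing sizes XS→XL).
Day — runs through the weekdays Mon→Sun: Sat, Sun, Mon, Tue, Wed → Thu.
Letter: letters move forward 1 place in the alphabet; Q, R, S, T, U → V.
Putting it together: (S,Thu,V).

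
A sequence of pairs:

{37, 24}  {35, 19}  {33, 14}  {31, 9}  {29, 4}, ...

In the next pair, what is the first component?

First component: −2 each step; 37, 35, 33, 31, 29 → 27.

27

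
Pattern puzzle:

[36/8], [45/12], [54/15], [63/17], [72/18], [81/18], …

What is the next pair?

First entry: 36, 45, 54, 63, 72, 81 → 90 (+9 each step).
Second entry: differences are 4, 3, 2, … (decreasing by 1 each time); 8, 12, 15, 17, 18, 18 → 17.
Combining the parts gives [90/17].

[90/17]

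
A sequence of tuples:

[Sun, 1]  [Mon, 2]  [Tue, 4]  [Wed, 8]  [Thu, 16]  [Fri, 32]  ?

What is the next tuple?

[Sat, 64]

Day goes Sun, Mon, Tue, Wed, Thu, Fri → Sat (runs through the weekdays Mon→Sun).
Second coordinate: ×2 each step, so 1, 2, 4, 8, 16, 32 → 64.
Putting it together: [Sat, 64].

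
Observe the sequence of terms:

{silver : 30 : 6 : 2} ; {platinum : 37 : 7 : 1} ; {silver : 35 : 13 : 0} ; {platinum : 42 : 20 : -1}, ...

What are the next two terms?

{silver : 40 : 33 : -2}, {platinum : 47 : 53 : -3}

Metal: alternates silver ↔ platinum, so silver, platinum, silver, platinum → silver → platinum.
For the second component, alternating steps +7, −2, +7, −2, …: 30, 37, 35, 42 → 40 → 47.
Third component: 6, 7, 13, 20 → 33 → 53 (each term is the sum of the two before it).
Fourth component: 2, 1, 0, -1 → -2 → -3 (−1 each step).
So the next two terms are {silver : 40 : 33 : -2} and {platinum : 47 : 53 : -3}.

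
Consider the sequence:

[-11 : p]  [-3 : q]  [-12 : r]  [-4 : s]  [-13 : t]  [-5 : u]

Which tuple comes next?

First entry — alternating steps +8, −9, +8, −9, …: -11, -3, -12, -4, -13, -5 → -14.
Letter: letters move forward 1 place in the alphabet; p, q, r, s, t, u → v.
Putting it together: [-14 : v].

[-14 : v]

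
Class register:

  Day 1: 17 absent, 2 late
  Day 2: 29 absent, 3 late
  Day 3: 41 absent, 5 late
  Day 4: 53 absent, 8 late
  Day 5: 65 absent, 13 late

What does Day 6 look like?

Absent: +12 each step, so 17, 29, 41, 53, 65 → 77.
Late: each term is the sum of the two before it; 2, 3, 5, 8, 13 → 21.
Putting it together: 77 absent, 21 late.

77 absent, 21 late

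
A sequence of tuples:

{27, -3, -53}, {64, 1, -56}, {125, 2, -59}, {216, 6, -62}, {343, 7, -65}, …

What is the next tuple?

First part: perfect cubes: 3³, 4³, 5³, …, so 27, 64, 125, 216, 343 → 512.
Second part: alternating steps +4, +1, +4, +1, …, so -3, 1, 2, 6, 7 → 11.
Third part goes -53, -56, -59, -62, -65 → -68 (−3 each step).
Putting it together: {512, 11, -68}.

{512, 11, -68}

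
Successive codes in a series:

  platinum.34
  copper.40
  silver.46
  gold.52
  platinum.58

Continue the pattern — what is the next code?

copper.64

Metal: platinum, copper, silver, gold, platinum → copper (repeats platinum → copper → silver → gold).
Second component: 34, 40, 46, 52, 58 → 64 (+6 each step).
So the next code is copper.64.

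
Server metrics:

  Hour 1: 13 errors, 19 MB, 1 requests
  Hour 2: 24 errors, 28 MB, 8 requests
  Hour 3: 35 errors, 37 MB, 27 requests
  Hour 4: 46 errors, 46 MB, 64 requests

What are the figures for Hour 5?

57 errors, 55 MB, 125 requests

Errors — +11 each step: 13, 24, 35, 46 → 57.
MB: 19, 28, 37, 46 → 55 (+9 each step).
Requests — perfect cubes: 1³, 2³, 3³, …: 1, 8, 27, 64 → 125.
Combining the parts gives 57 errors, 55 MB, 125 requests.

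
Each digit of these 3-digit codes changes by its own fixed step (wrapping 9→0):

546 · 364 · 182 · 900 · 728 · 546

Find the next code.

364

First digit — −2 each step, mod 10: 5, 3, 1, 9, 7, 5 → 3.
Second digit goes 4, 6, 8, 0, 2, 4 → 6 (+2 each step, mod 10).
Third digit: −2 each step, mod 10; 6, 4, 2, 0, 8, 6 → 4.
Putting it together: 364.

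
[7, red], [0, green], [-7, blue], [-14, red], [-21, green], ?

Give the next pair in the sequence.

[-28, blue]

For the first part, −7 each step: 7, 0, -7, -14, -21 → -28.
For the colour, repeats red → green → blue: red, green, blue, red, green → blue.
Putting it together: [-28, blue].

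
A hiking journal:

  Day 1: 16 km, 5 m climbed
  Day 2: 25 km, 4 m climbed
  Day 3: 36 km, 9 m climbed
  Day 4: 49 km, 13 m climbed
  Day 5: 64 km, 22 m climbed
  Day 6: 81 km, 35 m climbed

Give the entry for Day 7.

100 km, 57 m climbed

Km: perfect squares: 4², 5², 6², …, so 16, 25, 36, 49, 64, 81 → 100.
For the m climbed, each term is the sum of the two before it: 5, 4, 9, 13, 22, 35 → 57.
Combining the parts gives 100 km, 57 m climbed.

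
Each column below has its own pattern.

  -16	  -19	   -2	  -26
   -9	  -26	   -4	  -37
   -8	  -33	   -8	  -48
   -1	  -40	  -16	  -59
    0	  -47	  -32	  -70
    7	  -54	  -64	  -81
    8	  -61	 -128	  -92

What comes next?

15  -68  -256  -103

First component — alternating steps +7, +1, +7, +1, …: -16, -9, -8, -1, 0, 7, 8 → 15.
Second component: -19, -26, -33, -40, -47, -54, -61 → -68 (−7 each step).
Third component: ×2 each step, so -2, -4, -8, -16, -32, -64, -128 → -256.
Fourth component: −11 each step, so -26, -37, -48, -59, -70, -81, -92 → -103.
Putting it together: 15  -68  -256  -103.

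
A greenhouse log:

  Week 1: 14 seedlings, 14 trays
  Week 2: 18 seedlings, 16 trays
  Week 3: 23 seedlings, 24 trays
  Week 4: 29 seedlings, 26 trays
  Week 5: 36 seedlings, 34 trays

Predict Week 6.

44 seedlings, 36 trays

Seedlings: differences are 4, 5, 6, … (increasing by 1 each time), so 14, 18, 23, 29, 36 → 44.
Trays: 14, 16, 24, 26, 34 → 36 (alternating steps +2, +8, +2, +8, …).
Putting it together: 44 seedlings, 36 trays.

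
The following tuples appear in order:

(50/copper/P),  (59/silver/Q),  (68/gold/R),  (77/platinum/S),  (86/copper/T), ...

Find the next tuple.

(95/silver/U)

First component: +9 each step; 50, 59, 68, 77, 86 → 95.
Metal goes copper, silver, gold, platinum, copper → silver (repeats copper → silver → gold → platinum).
Letter: letters move forward 1 place in the alphabet, so P, Q, R, S, T → U.
Putting it together: (95/silver/U).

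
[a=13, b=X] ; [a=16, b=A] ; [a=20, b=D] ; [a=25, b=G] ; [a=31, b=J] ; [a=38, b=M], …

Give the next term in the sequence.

[a=46, b=P]

A: 13, 16, 20, 25, 31, 38 → 46 (differences are 3, 4, 5, … (increasing by 1 each time)).
B — letters move forward 3 places in the alphabet, wrapping Z→A: X, A, D, G, J, M → P.
Combining the parts gives [a=46, b=P].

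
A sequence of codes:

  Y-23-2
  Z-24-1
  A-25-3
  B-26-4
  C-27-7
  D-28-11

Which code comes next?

E-29-18

Letter: letters move forward 1 place in the alphabet, wrapping Z→A, so Y, Z, A, B, C, D → E.
Second component — +1 each step: 23, 24, 25, 26, 27, 28 → 29.
Third component: each term is the sum of the two before it; 2, 1, 3, 4, 7, 11 → 18.
Putting it together: E-29-18.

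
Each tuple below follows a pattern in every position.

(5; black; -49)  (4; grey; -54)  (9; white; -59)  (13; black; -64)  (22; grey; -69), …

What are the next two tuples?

(35; white; -74), (57; black; -79)

First part — each term is the sum of the two before it: 5, 4, 9, 13, 22 → 35 → 57.
For the shade, repeats black → grey → white: black, grey, white, black, grey → white → black.
Third part: −5 each step, so -49, -54, -59, -64, -69 → -74 → -79.
So the next two tuples are (35; white; -74) and (57; black; -79).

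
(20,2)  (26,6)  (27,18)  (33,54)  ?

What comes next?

First value — alternating steps +6, +1, +6, +1, …: 20, 26, 27, 33 → 34.
Second value goes 2, 6, 18, 54 → 162 (×3 each step).
Combining the parts gives (34,162).

(34,162)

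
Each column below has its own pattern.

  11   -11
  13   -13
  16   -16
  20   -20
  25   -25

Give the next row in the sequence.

31  -31

First component: differences are 2, 3, 4, … (increasing by 1 each time), so 11, 13, 16, 20, 25 → 31.
Second component: -11, -13, -16, -20, -25 → -31 (always the negative of the first component).
Combining the parts gives 31  -31.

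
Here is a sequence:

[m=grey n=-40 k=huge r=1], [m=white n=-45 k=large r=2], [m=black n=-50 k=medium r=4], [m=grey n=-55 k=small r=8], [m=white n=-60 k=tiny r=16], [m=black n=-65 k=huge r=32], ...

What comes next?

[m=grey n=-70 k=large r=64]

M: grey, white, black, grey, white, black → grey (repeats grey → white → black).
N — −5 each step: -40, -45, -50, -55, -60, -65 → -70.
K goes huge, large, medium, small, tiny, huge → large (repeats huge → large → medium → small → tiny).
R — ×2 each step: 1, 2, 4, 8, 16, 32 → 64.
So the next element is [m=grey n=-70 k=large r=64].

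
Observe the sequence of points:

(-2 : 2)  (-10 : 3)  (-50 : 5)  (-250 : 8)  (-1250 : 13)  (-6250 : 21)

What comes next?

(-31250 : 34)

First coordinate: -2, -10, -50, -250, -1250, -6250 → -31250 (×5 each step).
Second coordinate: each term is the sum of the two before it; 2, 3, 5, 8, 13, 21 → 34.
Combining the parts gives (-31250 : 34).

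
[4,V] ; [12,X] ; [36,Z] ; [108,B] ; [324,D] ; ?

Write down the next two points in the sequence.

[972,F], [2916,H]

First entry: 4, 12, 36, 108, 324 → 972 → 2916 (×3 each step).
For the letter, letters move forward 2 places in the alphabet, wrapping Z→A: V, X, Z, B, D → F → H.
So the next two points are [972,F] and [2916,H].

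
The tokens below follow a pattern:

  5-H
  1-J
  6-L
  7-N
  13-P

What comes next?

20-R

First component goes 5, 1, 6, 7, 13 → 20 (each term is the sum of the two before it).
For the letter, letters move forward 2 places in the alphabet: H, J, L, N, P → R.
Putting it together: 20-R.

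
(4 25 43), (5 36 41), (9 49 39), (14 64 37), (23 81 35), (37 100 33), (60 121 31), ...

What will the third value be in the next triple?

Third value: −2 each step, so 43, 41, 39, 37, 35, 33, 31 → 29.

29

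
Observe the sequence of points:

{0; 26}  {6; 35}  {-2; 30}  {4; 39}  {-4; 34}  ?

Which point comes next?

{2; 43}

For the first component, alternating steps +6, −8, +6, −8, …: 0, 6, -2, 4, -4 → 2.
Second component — alternating steps +9, −5, +9, −5, …: 26, 35, 30, 39, 34 → 43.
Combining the parts gives {2; 43}.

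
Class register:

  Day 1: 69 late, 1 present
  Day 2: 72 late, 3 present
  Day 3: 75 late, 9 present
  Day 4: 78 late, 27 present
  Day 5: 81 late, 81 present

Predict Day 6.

Late: 69, 72, 75, 78, 81 → 84 (+3 each step).
Present goes 1, 3, 9, 27, 81 → 243 (×3 each step).
Putting it together: 84 late, 243 present.

84 late, 243 present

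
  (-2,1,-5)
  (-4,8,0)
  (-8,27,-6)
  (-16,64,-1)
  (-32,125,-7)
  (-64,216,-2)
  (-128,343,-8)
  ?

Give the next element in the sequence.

(-256,512,-3)

First part: -2, -4, -8, -16, -32, -64, -128 → -256 (×2 each step).
Second part: perfect cubes: 1³, 2³, 3³, …; 1, 8, 27, 64, 125, 216, 343 → 512.
For the third part, alternating steps +5, −6, +5, −6, …: -5, 0, -6, -1, -7, -2, -8 → -3.
So the next element is (-256,512,-3).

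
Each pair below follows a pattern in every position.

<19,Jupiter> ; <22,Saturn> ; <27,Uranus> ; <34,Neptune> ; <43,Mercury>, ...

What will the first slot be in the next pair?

First slot: differences are 3, 5, 7, … (increasing by 2 each time); 19, 22, 27, 34, 43 → 54.

54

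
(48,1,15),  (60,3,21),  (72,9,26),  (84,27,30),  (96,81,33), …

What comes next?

(108,243,35)

For the first entry, +12 each step: 48, 60, 72, 84, 96 → 108.
For the second entry, ×3 each step: 1, 3, 9, 27, 81 → 243.
For the third entry, differences are 6, 5, 4, … (decreasing by 1 each time): 15, 21, 26, 30, 33 → 35.
So the next element is (108,243,35).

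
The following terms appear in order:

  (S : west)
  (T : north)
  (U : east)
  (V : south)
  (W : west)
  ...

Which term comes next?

Letter goes S, T, U, V, W → X (letters move forward 1 place in the alphabet).
Direction goes west, north, east, south, west → north (repeats west → north → east → south).
Putting it together: (X : north).

(X : north)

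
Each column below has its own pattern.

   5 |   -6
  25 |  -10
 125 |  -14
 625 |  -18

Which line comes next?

First component: ×5 each step; 5, 25, 125, 625 → 3125.
Second component: -6, -10, -14, -18 → -22 (−4 each step).
Putting it together: 3125  -22.

3125  -22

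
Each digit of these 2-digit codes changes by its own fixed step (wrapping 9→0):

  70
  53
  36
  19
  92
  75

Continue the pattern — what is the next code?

First digit: −2 each step, mod 10; 7, 5, 3, 1, 9, 7 → 5.
Second digit goes 0, 3, 6, 9, 2, 5 → 8 (+3 each step, mod 10).
So the next code is 58.

58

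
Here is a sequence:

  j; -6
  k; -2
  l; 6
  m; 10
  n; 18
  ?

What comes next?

o; 22

Letter: j, k, l, m, n → o (letters move forward 1 place in the alphabet).
Second component: -6, -2, 6, 10, 18 → 22 (alternating steps +4, +8, +4, +8, …).
Combining the parts gives o; 22.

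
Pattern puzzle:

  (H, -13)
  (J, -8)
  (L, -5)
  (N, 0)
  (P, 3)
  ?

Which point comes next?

(R, 8)

Letter: letters move forward 2 places in the alphabet, so H, J, L, N, P → R.
Second component: alternating steps +5, +3, +5, +3, …, so -13, -8, -5, 0, 3 → 8.
So the next point is (R, 8).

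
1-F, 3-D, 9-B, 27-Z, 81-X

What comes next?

First component: ×3 each step, so 1, 3, 9, 27, 81 → 243.
For the letter, letters move back 2 places in the alphabet, wrapping A→Z: F, D, B, Z, X → V.
Putting it together: 243-V.

243-V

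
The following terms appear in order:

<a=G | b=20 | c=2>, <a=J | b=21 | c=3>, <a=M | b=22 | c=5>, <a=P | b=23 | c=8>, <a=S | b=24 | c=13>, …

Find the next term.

For the a, letters move forward 3 places in the alphabet: G, J, M, P, S → V.
B: +1 each step, so 20, 21, 22, 23, 24 → 25.
C goes 2, 3, 5, 8, 13 → 21 (each term is the sum of the two before it).
Putting it together: <a=V | b=25 | c=21>.

<a=V | b=25 | c=21>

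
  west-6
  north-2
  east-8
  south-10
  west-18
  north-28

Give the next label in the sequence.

east-46

Direction: repeats west → north → east → south; west, north, east, south, west, north → east.
Second component: 6, 2, 8, 10, 18, 28 → 46 (each term is the sum of the two before it).
So the next label is east-46.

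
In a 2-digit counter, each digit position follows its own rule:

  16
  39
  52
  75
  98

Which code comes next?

For the first digit, +2 each step, mod 10: 1, 3, 5, 7, 9 → 1.
Second digit: 6, 9, 2, 5, 8 → 1 (+3 each step, mod 10).
Putting it together: 11.

11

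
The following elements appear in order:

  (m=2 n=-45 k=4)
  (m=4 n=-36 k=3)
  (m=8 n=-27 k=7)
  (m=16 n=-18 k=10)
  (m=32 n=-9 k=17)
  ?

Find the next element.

(m=64 n=0 k=27)

M goes 2, 4, 8, 16, 32 → 64 (×2 each step).
N: +9 each step; -45, -36, -27, -18, -9 → 0.
For the k, each term is the sum of the two before it: 4, 3, 7, 10, 17 → 27.
So the next element is (m=64 n=0 k=27).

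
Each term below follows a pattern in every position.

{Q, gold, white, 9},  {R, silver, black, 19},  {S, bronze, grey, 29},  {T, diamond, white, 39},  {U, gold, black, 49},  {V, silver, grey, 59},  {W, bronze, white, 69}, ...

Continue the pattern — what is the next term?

Letter goes Q, R, S, T, U, V, W → X (letters move forward 1 place in the alphabet).
Rank: gold, silver, bronze, diamond, gold, silver, bronze → diamond (repeats gold → silver → bronze → diamond).
Shade goes white, black, grey, white, black, grey, white → black (repeats white → black → grey).
Fourth coordinate — +10 each step: 9, 19, 29, 39, 49, 59, 69 → 79.
Combining the parts gives {X, diamond, black, 79}.

{X, diamond, black, 79}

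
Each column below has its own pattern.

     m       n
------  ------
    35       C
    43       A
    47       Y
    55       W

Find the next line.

59  U

Column m: alternating steps +8, +4, +8, +4, …; 35, 43, 47, 55 → 59.
Column n: C, A, Y, W → U (letters move back 2 places in the alphabet, wrapping A→Z).
Combining the parts gives 59  U.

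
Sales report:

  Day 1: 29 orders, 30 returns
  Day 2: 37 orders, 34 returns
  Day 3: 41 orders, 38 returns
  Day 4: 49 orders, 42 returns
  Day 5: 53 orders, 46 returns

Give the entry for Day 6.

Orders: alternating steps +8, +4, +8, +4, …; 29, 37, 41, 49, 53 → 61.
Returns: +4 each step; 30, 34, 38, 42, 46 → 50.
Combining the parts gives 61 orders, 50 returns.

61 orders, 50 returns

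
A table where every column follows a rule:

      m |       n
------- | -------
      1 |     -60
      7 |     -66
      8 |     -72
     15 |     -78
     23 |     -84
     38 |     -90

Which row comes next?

Column m goes 1, 7, 8, 15, 23, 38 → 61 (each term is the sum of the two before it).
Column n goes -60, -66, -72, -78, -84, -90 → -96 (−6 each step).
Putting it together: 61  -96.

61  -96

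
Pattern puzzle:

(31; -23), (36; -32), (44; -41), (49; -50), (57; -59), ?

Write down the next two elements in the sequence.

(62; -68), (70; -77)

First part: alternating steps +5, +8, +5, +8, …, so 31, 36, 44, 49, 57 → 62 → 70.
For the second part, −9 each step: -23, -32, -41, -50, -59 → -68 → -77.
So the next two elements are (62; -68) and (70; -77).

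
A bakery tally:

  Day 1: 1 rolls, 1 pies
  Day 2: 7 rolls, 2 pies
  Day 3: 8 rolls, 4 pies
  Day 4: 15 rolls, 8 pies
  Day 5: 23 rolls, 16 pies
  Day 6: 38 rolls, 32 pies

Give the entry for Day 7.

61 rolls, 64 pies

Rolls: each term is the sum of the two before it; 1, 7, 8, 15, 23, 38 → 61.
Pies: ×2 each step, so 1, 2, 4, 8, 16, 32 → 64.
So the next line is 61 rolls, 64 pies.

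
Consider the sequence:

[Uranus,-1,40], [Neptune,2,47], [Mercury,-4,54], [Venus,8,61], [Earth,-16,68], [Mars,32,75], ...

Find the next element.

[Jupiter,-64,82]

For the planet, runs through the planets Mercury→Neptune: Uranus, Neptune, Mercury, Venus, Earth, Mars → Jupiter.
Second value goes -1, 2, -4, 8, -16, 32 → -64 (×(-2) each step).
Third value — +7 each step: 40, 47, 54, 61, 68, 75 → 82.
So the next element is [Jupiter,-64,82].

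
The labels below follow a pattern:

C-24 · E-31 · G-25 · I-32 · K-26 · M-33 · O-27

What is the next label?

Q-34

Letter: C, E, G, I, K, M, O → Q (letters move forward 2 places in the alphabet).
Second component goes 24, 31, 25, 32, 26, 33, 27 → 34 (alternating steps +7, −6, +7, −6, …).
Putting it together: Q-34.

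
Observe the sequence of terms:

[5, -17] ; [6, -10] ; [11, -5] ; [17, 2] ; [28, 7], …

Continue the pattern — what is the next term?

[45, 14]

For the first slot, each term is the sum of the two before it: 5, 6, 11, 17, 28 → 45.
Second slot: alternating steps +7, +5, +7, +5, …; -17, -10, -5, 2, 7 → 14.
Putting it together: [45, 14].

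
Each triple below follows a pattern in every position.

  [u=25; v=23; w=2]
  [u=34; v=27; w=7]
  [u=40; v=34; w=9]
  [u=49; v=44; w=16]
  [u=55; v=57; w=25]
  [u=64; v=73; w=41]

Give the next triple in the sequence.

U goes 25, 34, 40, 49, 55, 64 → 70 (alternating steps +9, +6, +9, +6, …).
V: 23, 27, 34, 44, 57, 73 → 92 (differences are 4, 7, 10, … (increasing by 3 each time)).
W: each term is the sum of the two before it, so 2, 7, 9, 16, 25, 41 → 66.
So the next triple is [u=70; v=92; w=66].

[u=70; v=92; w=66]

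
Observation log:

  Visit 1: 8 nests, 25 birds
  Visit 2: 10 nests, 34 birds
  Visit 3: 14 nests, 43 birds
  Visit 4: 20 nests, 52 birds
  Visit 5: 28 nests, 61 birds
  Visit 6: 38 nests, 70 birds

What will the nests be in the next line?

Nests: 8, 10, 14, 20, 28, 38 → 50 (differences are 2, 4, 6, … (increasing by 2 each time)).
Birds: +9 each step; 25, 34, 43, 52, 61, 70 → 79.

50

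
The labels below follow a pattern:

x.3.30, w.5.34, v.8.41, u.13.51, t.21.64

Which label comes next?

s.34.80

For the letter, letters move back 1 place in the alphabet: x, w, v, u, t → s.
Second component goes 3, 5, 8, 13, 21 → 34 (each term is the sum of the two before it).
For the third component, differences are 4, 7, 10, … (increasing by 3 each time): 30, 34, 41, 51, 64 → 80.
Combining the parts gives s.34.80.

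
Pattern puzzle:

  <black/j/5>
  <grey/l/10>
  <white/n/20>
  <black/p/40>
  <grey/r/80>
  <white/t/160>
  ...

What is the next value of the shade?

For the shade, repeats black → grey → white: black, grey, white, black, grey, white → black.
Letter goes j, l, n, p, r, t → v (letters move forward 2 places in the alphabet).
Third entry goes 5, 10, 20, 40, 80, 160 → 320 (×2 each step).

black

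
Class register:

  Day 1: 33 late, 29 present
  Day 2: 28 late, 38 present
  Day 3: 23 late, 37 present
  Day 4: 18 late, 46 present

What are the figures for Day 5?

Late: 33, 28, 23, 18 → 13 (−5 each step).
Present goes 29, 38, 37, 46 → 45 (alternating steps +9, −1, +9, −1, …).
Combining the parts gives 13 late, 45 present.

13 late, 45 present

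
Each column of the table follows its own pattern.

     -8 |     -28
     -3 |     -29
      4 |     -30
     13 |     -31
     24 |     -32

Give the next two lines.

37  -33; 52  -34

First component: differences are 5, 7, 9, … (increasing by 2 each time), so -8, -3, 4, 13, 24 → 37 → 52.
Second component: −1 each step; -28, -29, -30, -31, -32 → -33 → -34.
Putting the parts together: 37  -33 and then 52  -34.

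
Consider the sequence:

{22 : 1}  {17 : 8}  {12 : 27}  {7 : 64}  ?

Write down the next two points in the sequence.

{2 : 125}, {-3 : 216}

First slot: −5 each step; 22, 17, 12, 7 → 2 → -3.
Second slot: 1, 8, 27, 64 → 125 → 216 (perfect cubes: 1³, 2³, 3³, …).
So the next two points are {2 : 125} and {-3 : 216}.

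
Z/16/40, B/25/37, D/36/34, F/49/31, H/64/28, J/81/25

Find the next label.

L/100/22

Letter goes Z, B, D, F, H, J → L (letters move forward 2 places in the alphabet, wrapping Z→A).
Second component — perfect squares: 4², 5², 6², …: 16, 25, 36, 49, 64, 81 → 100.
For the third component, −3 each step: 40, 37, 34, 31, 28, 25 → 22.
Combining the parts gives L/100/22.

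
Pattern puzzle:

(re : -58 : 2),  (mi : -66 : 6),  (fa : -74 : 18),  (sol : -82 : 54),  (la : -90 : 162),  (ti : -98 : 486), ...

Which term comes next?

Note goes re, mi, fa, sol, la, ti → do (runs through the solfège scale do→ti).
Second coordinate goes -58, -66, -74, -82, -90, -98 → -106 (−8 each step).
Third coordinate: 2, 6, 18, 54, 162, 486 → 1458 (×3 each step).
Combining the parts gives (do : -106 : 1458).

(do : -106 : 1458)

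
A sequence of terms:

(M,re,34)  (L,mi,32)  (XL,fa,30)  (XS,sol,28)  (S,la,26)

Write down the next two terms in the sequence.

Size: runs through clothing sizes XS→XL, so M, L, XL, XS, S → M → L.
Note — runs through the solfège scale do→ti: re, mi, fa, sol, la → ti → do.
Third part goes 34, 32, 30, 28, 26 → 24 → 22 (−2 each step).
So the next two terms are (M,ti,24) and (L,do,22).

(M,ti,24), (L,do,22)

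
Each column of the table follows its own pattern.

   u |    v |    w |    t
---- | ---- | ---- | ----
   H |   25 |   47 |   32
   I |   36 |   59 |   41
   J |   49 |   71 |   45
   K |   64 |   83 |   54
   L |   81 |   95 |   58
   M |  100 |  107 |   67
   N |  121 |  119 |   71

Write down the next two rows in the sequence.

Column u: letters move forward 1 place in the alphabet; H, I, J, K, L, M, N → O → P.
Column v: 25, 36, 49, 64, 81, 100, 121 → 144 → 169 (perfect squares: 5², 6², 7², …).
Column w — +12 each step: 47, 59, 71, 83, 95, 107, 119 → 131 → 143.
Column t: alternating steps +9, +4, +9, +4, …; 32, 41, 45, 54, 58, 67, 71 → 80 → 84.
So the next two rows are O  144  131  80 and P  169  143  84.

O  144  131  80; P  169  143  84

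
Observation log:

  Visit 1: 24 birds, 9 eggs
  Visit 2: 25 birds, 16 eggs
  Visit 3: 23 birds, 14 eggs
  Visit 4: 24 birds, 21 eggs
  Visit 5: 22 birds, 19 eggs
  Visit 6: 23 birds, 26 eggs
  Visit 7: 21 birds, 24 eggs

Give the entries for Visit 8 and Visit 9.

22 birds, 31 eggs; 20 birds, 29 eggs

Birds: 24, 25, 23, 24, 22, 23, 21 → 22 → 20 (alternating steps +1, −2, +1, −2, …).
Eggs: 9, 16, 14, 21, 19, 26, 24 → 31 → 29 (alternating steps +7, −2, +7, −2, …).
So the next two lines are 22 birds, 31 eggs and 20 birds, 29 eggs.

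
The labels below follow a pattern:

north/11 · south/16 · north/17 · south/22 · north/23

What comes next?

south/28

Direction: alternates north ↔ south; north, south, north, south, north → south.
For the second component, alternating steps +5, +1, +5, +1, …: 11, 16, 17, 22, 23 → 28.
Combining the parts gives south/28.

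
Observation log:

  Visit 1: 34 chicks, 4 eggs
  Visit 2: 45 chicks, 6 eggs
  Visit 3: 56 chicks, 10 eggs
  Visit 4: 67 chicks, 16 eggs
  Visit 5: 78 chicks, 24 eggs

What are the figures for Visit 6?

89 chicks, 34 eggs

Chicks: 34, 45, 56, 67, 78 → 89 (+11 each step).
Eggs: 4, 6, 10, 16, 24 → 34 (differences are 2, 4, 6, … (increasing by 2 each time)).
Combining the parts gives 89 chicks, 34 eggs.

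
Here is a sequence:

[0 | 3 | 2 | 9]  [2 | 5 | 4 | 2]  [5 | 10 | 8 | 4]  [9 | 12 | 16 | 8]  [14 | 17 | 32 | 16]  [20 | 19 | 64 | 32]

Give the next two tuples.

First slot — differences are 2, 3, 4, … (increasing by 1 each time): 0, 2, 5, 9, 14, 20 → 27 → 35.
Second slot: alternating steps +2, +5, +2, +5, …; 3, 5, 10, 12, 17, 19 → 24 → 26.
Third slot: 2, 4, 8, 16, 32, 64 → 128 → 256 (×2 each step).
Fourth slot goes 9, 2, 4, 8, 16, 32 → 64 → 128 (always the previous value of the third slot).
So the next two tuples are [27 | 24 | 128 | 64] and [35 | 26 | 256 | 128].

[27 | 24 | 128 | 64], [35 | 26 | 256 | 128]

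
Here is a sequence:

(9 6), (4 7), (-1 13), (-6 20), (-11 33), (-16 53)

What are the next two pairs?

(-21 86), (-26 139)

First coordinate: −5 each step, so 9, 4, -1, -6, -11, -16 → -21 → -26.
Second coordinate: 6, 7, 13, 20, 33, 53 → 86 → 139 (each term is the sum of the two before it).
Putting the parts together: (-21 86) and then (-26 139).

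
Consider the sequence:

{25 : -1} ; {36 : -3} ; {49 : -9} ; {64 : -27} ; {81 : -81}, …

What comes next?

{100 : -243}

First component — perfect squares: 5², 6², 7², …: 25, 36, 49, 64, 81 → 100.
For the second component, ×3 each step: -1, -3, -9, -27, -81 → -243.
Combining the parts gives {100 : -243}.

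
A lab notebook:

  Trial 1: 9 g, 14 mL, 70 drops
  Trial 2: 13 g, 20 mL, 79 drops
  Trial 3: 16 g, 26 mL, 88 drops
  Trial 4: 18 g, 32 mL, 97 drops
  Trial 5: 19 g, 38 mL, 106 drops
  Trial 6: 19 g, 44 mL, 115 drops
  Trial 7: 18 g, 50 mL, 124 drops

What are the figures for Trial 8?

G: 9, 13, 16, 18, 19, 19, 18 → 16 (differences are 4, 3, 2, … (decreasing by 1 each time)).
ML goes 14, 20, 26, 32, 38, 44, 50 → 56 (+6 each step).
Drops: 70, 79, 88, 97, 106, 115, 124 → 133 (+9 each step).
So the next row is 16 g, 56 mL, 133 drops.

16 g, 56 mL, 133 drops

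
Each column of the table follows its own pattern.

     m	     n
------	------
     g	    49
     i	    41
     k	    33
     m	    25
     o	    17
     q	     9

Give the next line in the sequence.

Column m: letters move forward 2 places in the alphabet; g, i, k, m, o, q → s.
Column n: −8 each step, so 49, 41, 33, 25, 17, 9 → 1.
So the next line is s  1.

s  1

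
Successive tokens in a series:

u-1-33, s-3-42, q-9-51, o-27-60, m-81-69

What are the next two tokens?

Letter: letters move back 2 places in the alphabet, so u, s, q, o, m → k → i.
Second component: ×3 each step; 1, 3, 9, 27, 81 → 243 → 729.
Third component: +9 each step; 33, 42, 51, 60, 69 → 78 → 87.
Putting the parts together: k-243-78 and then i-729-87.

k-243-78, i-729-87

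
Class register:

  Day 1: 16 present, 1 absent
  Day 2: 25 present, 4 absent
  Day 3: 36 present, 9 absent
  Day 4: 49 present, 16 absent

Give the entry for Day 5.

Present: 16, 25, 36, 49 → 64 (perfect squares: 4², 5², 6², …).
For the absent, perfect squares: 1², 2², 3², …: 1, 4, 9, 16 → 25.
Combining the parts gives 64 present, 25 absent.

64 present, 25 absent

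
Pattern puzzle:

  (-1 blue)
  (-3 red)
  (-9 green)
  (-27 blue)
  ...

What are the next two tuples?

(-81 red), (-243 green)

For the first part, ×3 each step: -1, -3, -9, -27 → -81 → -243.
Colour: repeats blue → red → green, so blue, red, green, blue → red → green.
So the next two tuples are (-81 red) and (-243 green).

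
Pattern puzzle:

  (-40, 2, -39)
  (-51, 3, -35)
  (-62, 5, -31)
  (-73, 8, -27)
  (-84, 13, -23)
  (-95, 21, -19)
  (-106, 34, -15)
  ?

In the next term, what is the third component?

-11

First component: −11 each step; -40, -51, -62, -73, -84, -95, -106 → -117.
Second component: each term is the sum of the two before it; 2, 3, 5, 8, 13, 21, 34 → 55.
Third component: -39, -35, -31, -27, -23, -19, -15 → -11 (+4 each step).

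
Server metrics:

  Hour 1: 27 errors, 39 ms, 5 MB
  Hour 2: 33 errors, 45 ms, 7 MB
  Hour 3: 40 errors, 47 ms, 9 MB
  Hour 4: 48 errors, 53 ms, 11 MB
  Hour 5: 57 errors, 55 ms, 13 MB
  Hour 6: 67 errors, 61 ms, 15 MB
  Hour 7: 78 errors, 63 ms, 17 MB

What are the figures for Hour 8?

For the errors, differences are 6, 7, 8, … (increasing by 1 each time): 27, 33, 40, 48, 57, 67, 78 → 90.
Ms goes 39, 45, 47, 53, 55, 61, 63 → 69 (alternating steps +6, +2, +6, +2, …).
MB — +2 each step: 5, 7, 9, 11, 13, 15, 17 → 19.
Combining the parts gives 90 errors, 69 ms, 19 MB.

90 errors, 69 ms, 19 MB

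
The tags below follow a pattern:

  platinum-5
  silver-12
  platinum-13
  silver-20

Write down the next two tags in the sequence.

platinum-21 then silver-28

Metal goes platinum, silver, platinum, silver → platinum → silver (alternates platinum ↔ silver).
Second component: alternating steps +7, +1, +7, +1, …; 5, 12, 13, 20 → 21 → 28.
Putting the parts together: platinum-21 and then silver-28.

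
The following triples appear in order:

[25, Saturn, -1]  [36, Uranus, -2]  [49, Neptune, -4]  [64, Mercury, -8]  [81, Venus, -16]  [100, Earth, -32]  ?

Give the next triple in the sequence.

[121, Mars, -64]

First value: 25, 36, 49, 64, 81, 100 → 121 (perfect squares: 5², 6², 7², …).
Planet: runs through the planets Mercury→Neptune; Saturn, Uranus, Neptune, Mercury, Venus, Earth → Mars.
Third value — ×2 each step: -1, -2, -4, -8, -16, -32 → -64.
Combining the parts gives [121, Mars, -64].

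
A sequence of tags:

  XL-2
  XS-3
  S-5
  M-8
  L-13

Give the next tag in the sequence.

Size: runs through clothing sizes XS→XL; XL, XS, S, M, L → XL.
Second component: each term is the sum of the two before it; 2, 3, 5, 8, 13 → 21.
Putting it together: XL-21.

XL-21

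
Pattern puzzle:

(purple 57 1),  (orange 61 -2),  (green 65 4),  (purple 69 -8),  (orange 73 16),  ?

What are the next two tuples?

(green 77 -32), (purple 81 64)

Colour: repeats purple → orange → green; purple, orange, green, purple, orange → green → purple.
For the second slot, +4 each step: 57, 61, 65, 69, 73 → 77 → 81.
Third slot goes 1, -2, 4, -8, 16 → -32 → 64 (×(-2) each step).
Putting the parts together: (green 77 -32) and then (purple 81 64).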